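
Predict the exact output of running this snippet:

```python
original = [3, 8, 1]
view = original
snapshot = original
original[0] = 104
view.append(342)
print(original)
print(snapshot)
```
[104, 8, 1, 342]
[104, 8, 1, 342]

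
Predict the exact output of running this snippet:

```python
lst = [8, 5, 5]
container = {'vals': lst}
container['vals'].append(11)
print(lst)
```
[8, 5, 5, 11]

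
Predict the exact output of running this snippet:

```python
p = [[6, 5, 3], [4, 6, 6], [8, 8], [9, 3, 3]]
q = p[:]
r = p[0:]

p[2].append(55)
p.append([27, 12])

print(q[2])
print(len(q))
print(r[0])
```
[8, 8, 55]
4
[6, 5, 3]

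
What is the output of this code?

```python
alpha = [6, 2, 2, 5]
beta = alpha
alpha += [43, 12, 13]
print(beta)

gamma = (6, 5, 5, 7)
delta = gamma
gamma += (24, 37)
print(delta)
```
[6, 2, 2, 5, 43, 12, 13]
(6, 5, 5, 7)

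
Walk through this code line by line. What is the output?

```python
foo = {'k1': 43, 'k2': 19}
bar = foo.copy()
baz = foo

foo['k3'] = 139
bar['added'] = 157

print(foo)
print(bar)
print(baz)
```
{'k1': 43, 'k2': 19, 'k3': 139}
{'k1': 43, 'k2': 19, 'added': 157}
{'k1': 43, 'k2': 19, 'k3': 139}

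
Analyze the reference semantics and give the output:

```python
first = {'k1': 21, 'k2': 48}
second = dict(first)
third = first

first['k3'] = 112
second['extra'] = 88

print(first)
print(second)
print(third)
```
{'k1': 21, 'k2': 48, 'k3': 112}
{'k1': 21, 'k2': 48, 'extra': 88}
{'k1': 21, 'k2': 48, 'k3': 112}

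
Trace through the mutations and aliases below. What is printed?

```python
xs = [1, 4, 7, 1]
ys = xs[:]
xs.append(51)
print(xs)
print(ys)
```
[1, 4, 7, 1, 51]
[1, 4, 7, 1]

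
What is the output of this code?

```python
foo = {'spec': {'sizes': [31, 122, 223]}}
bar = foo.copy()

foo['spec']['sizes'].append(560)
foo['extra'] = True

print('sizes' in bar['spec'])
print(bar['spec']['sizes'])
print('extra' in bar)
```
True
[31, 122, 223, 560]
False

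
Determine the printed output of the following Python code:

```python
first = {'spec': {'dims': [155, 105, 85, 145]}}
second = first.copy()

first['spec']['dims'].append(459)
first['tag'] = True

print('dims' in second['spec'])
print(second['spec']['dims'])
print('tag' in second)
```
True
[155, 105, 85, 145, 459]
False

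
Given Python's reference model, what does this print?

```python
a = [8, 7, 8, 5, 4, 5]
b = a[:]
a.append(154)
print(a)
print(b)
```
[8, 7, 8, 5, 4, 5, 154]
[8, 7, 8, 5, 4, 5]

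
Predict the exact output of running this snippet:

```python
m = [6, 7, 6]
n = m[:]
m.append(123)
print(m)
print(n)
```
[6, 7, 6, 123]
[6, 7, 6]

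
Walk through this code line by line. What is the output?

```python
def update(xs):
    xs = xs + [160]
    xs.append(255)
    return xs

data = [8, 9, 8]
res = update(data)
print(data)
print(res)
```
[8, 9, 8]
[8, 9, 8, 160, 255]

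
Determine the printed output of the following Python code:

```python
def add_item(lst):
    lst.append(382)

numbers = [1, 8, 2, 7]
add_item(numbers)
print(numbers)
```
[1, 8, 2, 7, 382]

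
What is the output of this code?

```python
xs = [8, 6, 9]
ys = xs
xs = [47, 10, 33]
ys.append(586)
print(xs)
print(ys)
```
[47, 10, 33]
[8, 6, 9, 586]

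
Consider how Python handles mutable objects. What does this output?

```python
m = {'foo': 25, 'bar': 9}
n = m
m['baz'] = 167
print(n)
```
{'foo': 25, 'bar': 9, 'baz': 167}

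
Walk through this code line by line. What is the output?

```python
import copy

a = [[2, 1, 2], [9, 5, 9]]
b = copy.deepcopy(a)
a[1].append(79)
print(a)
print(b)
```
[[2, 1, 2], [9, 5, 9, 79]]
[[2, 1, 2], [9, 5, 9]]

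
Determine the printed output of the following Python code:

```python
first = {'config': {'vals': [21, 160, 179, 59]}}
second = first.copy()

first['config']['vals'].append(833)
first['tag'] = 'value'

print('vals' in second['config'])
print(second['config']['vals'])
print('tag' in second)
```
True
[21, 160, 179, 59, 833]
False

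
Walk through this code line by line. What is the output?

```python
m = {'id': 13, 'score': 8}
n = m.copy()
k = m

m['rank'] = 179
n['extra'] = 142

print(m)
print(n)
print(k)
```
{'id': 13, 'score': 8, 'rank': 179}
{'id': 13, 'score': 8, 'extra': 142}
{'id': 13, 'score': 8, 'rank': 179}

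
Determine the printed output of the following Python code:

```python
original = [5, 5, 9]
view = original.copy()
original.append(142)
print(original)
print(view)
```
[5, 5, 9, 142]
[5, 5, 9]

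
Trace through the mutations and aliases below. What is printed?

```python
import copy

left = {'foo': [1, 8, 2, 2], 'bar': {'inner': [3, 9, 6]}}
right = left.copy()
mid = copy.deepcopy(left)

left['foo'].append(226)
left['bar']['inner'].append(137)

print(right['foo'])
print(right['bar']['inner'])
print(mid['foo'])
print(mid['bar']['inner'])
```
[1, 8, 2, 2, 226]
[3, 9, 6, 137]
[1, 8, 2, 2]
[3, 9, 6]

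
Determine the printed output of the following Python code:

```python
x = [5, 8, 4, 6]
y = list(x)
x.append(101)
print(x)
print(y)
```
[5, 8, 4, 6, 101]
[5, 8, 4, 6]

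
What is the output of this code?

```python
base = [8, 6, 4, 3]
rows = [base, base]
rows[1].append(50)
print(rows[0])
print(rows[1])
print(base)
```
[8, 6, 4, 3, 50]
[8, 6, 4, 3, 50]
[8, 6, 4, 3, 50]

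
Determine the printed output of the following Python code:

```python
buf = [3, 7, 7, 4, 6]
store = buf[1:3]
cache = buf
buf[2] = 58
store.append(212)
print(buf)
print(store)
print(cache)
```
[3, 7, 58, 4, 6]
[7, 7, 212]
[3, 7, 58, 4, 6]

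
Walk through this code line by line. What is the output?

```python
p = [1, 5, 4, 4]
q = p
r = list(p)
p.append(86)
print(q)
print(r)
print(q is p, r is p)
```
[1, 5, 4, 4, 86]
[1, 5, 4, 4]
True False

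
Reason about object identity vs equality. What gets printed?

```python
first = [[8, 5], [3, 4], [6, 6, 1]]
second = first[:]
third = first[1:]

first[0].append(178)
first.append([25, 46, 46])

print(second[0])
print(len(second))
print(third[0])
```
[8, 5, 178]
3
[3, 4]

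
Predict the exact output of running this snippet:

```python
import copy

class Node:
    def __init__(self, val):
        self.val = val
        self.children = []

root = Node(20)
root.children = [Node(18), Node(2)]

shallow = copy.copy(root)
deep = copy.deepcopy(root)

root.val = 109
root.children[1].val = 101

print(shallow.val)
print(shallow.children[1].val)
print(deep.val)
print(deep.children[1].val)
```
20
101
20
2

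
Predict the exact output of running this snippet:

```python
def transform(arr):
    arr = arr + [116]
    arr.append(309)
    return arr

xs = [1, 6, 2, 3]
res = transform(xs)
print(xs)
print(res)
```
[1, 6, 2, 3]
[1, 6, 2, 3, 116, 309]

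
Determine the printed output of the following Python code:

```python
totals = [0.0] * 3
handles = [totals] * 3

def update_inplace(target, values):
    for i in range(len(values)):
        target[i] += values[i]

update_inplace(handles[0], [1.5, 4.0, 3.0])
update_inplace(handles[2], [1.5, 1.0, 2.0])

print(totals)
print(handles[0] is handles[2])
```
[3.0, 5.0, 5.0]
True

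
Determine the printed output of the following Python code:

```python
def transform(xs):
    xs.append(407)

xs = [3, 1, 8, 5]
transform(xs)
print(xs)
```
[3, 1, 8, 5, 407]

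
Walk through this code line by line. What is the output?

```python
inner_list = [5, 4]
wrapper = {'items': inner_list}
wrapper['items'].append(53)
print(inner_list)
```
[5, 4, 53]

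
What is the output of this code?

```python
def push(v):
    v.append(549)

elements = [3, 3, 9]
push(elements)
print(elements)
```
[3, 3, 9, 549]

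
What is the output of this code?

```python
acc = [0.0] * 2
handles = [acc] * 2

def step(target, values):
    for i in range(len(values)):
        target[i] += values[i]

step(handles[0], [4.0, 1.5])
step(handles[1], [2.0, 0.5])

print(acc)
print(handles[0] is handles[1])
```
[6.0, 2.0]
True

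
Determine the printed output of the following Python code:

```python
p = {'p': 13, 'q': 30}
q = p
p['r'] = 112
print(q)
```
{'p': 13, 'q': 30, 'r': 112}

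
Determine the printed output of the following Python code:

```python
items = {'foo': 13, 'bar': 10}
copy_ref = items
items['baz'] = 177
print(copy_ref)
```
{'foo': 13, 'bar': 10, 'baz': 177}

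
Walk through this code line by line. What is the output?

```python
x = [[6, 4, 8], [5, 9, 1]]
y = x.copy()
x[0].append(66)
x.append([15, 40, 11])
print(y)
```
[[6, 4, 8, 66], [5, 9, 1]]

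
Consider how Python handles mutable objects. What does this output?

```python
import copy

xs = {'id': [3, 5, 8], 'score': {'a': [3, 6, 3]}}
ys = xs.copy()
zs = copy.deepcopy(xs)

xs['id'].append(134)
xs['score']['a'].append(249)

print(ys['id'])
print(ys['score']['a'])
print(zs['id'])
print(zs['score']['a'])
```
[3, 5, 8, 134]
[3, 6, 3, 249]
[3, 5, 8]
[3, 6, 3]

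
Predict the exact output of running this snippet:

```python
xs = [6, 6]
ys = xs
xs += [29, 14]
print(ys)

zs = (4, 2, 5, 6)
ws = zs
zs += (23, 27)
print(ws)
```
[6, 6, 29, 14]
(4, 2, 5, 6)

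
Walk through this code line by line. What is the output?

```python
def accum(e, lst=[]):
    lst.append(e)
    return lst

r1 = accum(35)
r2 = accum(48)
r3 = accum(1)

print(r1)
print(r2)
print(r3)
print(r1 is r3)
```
[35, 48, 1]
[35, 48, 1]
[35, 48, 1]
True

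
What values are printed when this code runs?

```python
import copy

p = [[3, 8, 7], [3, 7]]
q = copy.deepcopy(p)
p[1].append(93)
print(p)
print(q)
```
[[3, 8, 7], [3, 7, 93]]
[[3, 8, 7], [3, 7]]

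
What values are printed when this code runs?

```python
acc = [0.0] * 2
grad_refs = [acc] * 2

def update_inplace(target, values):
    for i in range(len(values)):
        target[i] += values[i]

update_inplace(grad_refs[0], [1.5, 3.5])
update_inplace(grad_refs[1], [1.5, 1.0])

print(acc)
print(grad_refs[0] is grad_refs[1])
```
[3.0, 4.5]
True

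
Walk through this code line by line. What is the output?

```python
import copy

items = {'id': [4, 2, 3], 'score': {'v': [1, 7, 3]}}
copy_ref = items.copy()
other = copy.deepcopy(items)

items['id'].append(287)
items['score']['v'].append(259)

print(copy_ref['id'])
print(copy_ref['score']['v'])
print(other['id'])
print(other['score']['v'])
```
[4, 2, 3, 287]
[1, 7, 3, 259]
[4, 2, 3]
[1, 7, 3]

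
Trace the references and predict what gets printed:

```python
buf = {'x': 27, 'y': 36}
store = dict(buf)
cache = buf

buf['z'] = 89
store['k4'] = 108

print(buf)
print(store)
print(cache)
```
{'x': 27, 'y': 36, 'z': 89}
{'x': 27, 'y': 36, 'k4': 108}
{'x': 27, 'y': 36, 'z': 89}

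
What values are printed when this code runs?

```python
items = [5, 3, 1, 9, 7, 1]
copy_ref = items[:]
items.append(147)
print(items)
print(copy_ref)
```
[5, 3, 1, 9, 7, 1, 147]
[5, 3, 1, 9, 7, 1]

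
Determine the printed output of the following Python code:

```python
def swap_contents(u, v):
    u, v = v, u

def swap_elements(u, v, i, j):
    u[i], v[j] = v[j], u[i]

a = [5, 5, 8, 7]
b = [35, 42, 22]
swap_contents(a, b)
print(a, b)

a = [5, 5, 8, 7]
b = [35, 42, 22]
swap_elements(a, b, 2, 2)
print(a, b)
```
[5, 5, 8, 7] [35, 42, 22]
[5, 5, 22, 7] [35, 42, 8]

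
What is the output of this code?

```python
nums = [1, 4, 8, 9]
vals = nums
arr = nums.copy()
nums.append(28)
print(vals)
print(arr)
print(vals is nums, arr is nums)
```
[1, 4, 8, 9, 28]
[1, 4, 8, 9]
True False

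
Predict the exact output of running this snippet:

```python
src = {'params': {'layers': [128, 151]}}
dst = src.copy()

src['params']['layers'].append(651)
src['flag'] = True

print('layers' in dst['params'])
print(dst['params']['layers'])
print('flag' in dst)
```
True
[128, 151, 651]
False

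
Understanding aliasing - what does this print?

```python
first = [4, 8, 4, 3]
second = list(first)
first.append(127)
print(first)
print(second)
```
[4, 8, 4, 3, 127]
[4, 8, 4, 3]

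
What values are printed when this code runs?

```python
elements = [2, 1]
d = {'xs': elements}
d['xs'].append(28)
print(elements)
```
[2, 1, 28]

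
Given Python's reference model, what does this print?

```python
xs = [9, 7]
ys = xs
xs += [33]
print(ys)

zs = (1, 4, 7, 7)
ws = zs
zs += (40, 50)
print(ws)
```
[9, 7, 33]
(1, 4, 7, 7)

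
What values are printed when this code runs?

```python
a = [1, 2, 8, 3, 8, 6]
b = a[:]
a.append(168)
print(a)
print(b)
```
[1, 2, 8, 3, 8, 6, 168]
[1, 2, 8, 3, 8, 6]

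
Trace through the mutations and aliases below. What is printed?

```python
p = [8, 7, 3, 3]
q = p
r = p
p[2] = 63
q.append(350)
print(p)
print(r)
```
[8, 7, 63, 3, 350]
[8, 7, 63, 3, 350]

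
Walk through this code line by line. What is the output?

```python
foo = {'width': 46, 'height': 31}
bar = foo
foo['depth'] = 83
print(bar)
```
{'width': 46, 'height': 31, 'depth': 83}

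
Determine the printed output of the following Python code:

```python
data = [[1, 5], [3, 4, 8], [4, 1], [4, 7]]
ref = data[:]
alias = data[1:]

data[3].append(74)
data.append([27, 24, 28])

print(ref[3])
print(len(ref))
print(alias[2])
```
[4, 7, 74]
4
[4, 7, 74]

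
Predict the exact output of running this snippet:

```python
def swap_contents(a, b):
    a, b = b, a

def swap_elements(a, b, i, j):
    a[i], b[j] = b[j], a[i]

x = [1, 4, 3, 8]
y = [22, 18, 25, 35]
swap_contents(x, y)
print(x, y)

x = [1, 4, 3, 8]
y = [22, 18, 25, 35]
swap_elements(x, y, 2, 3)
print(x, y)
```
[1, 4, 3, 8] [22, 18, 25, 35]
[1, 4, 35, 8] [22, 18, 25, 3]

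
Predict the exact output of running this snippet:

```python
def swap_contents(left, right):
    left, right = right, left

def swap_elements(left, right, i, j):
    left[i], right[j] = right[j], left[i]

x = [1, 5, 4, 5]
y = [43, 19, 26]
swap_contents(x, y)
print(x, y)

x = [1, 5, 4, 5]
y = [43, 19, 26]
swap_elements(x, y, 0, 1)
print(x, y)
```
[1, 5, 4, 5] [43, 19, 26]
[19, 5, 4, 5] [43, 1, 26]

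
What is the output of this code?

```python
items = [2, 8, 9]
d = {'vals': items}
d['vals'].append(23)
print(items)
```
[2, 8, 9, 23]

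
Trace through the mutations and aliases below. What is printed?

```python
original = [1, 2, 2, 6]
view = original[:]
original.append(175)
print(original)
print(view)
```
[1, 2, 2, 6, 175]
[1, 2, 2, 6]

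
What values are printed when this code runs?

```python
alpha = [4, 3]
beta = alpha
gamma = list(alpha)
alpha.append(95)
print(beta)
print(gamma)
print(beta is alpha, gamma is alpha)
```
[4, 3, 95]
[4, 3]
True False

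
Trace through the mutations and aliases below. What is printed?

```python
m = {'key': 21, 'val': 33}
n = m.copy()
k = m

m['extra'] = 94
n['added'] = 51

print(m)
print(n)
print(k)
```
{'key': 21, 'val': 33, 'extra': 94}
{'key': 21, 'val': 33, 'added': 51}
{'key': 21, 'val': 33, 'extra': 94}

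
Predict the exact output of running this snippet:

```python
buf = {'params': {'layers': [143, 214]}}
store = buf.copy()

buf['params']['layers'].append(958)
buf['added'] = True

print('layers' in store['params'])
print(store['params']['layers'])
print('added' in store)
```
True
[143, 214, 958]
False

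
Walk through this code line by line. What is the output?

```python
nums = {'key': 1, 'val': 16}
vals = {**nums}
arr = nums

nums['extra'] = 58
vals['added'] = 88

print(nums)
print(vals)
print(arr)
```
{'key': 1, 'val': 16, 'extra': 58}
{'key': 1, 'val': 16, 'added': 88}
{'key': 1, 'val': 16, 'extra': 58}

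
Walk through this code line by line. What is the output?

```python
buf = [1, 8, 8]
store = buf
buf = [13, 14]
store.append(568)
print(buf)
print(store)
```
[13, 14]
[1, 8, 8, 568]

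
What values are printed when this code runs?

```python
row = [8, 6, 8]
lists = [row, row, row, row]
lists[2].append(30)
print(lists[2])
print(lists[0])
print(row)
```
[8, 6, 8, 30]
[8, 6, 8, 30]
[8, 6, 8, 30]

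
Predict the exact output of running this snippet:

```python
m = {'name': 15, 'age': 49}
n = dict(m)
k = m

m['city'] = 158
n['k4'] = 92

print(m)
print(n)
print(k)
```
{'name': 15, 'age': 49, 'city': 158}
{'name': 15, 'age': 49, 'k4': 92}
{'name': 15, 'age': 49, 'city': 158}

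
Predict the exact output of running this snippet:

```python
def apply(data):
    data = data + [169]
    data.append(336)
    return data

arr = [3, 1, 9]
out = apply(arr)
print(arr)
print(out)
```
[3, 1, 9]
[3, 1, 9, 169, 336]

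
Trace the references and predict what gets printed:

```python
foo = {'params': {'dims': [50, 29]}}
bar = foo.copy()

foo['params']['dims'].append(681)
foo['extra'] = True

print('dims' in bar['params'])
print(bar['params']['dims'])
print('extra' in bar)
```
True
[50, 29, 681]
False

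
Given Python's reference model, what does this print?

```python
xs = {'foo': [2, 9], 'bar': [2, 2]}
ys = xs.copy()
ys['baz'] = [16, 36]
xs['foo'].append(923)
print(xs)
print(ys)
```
{'foo': [2, 9, 923], 'bar': [2, 2]}
{'foo': [2, 9, 923], 'bar': [2, 2], 'baz': [16, 36]}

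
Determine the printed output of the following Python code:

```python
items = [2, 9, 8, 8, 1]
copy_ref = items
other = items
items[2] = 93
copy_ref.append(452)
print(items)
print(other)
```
[2, 9, 93, 8, 1, 452]
[2, 9, 93, 8, 1, 452]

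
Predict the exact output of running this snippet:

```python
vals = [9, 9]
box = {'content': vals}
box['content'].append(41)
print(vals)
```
[9, 9, 41]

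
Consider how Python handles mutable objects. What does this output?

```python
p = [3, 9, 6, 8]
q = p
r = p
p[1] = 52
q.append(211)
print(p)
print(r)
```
[3, 52, 6, 8, 211]
[3, 52, 6, 8, 211]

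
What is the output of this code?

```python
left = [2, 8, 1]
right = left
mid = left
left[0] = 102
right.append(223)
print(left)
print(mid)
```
[102, 8, 1, 223]
[102, 8, 1, 223]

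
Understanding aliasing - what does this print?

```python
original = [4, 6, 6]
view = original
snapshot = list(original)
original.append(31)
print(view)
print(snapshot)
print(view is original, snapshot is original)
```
[4, 6, 6, 31]
[4, 6, 6]
True False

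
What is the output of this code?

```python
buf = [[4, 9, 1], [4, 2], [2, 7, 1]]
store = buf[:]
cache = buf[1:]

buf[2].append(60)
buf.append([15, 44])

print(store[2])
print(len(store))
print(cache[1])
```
[2, 7, 1, 60]
3
[2, 7, 1, 60]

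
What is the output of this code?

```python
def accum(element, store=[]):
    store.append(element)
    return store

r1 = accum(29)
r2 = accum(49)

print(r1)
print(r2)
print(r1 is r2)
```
[29, 49]
[29, 49]
True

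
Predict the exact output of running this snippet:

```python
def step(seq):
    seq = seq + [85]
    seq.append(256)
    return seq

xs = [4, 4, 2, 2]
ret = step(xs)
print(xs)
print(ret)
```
[4, 4, 2, 2]
[4, 4, 2, 2, 85, 256]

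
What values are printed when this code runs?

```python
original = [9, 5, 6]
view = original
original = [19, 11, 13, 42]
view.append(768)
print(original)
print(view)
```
[19, 11, 13, 42]
[9, 5, 6, 768]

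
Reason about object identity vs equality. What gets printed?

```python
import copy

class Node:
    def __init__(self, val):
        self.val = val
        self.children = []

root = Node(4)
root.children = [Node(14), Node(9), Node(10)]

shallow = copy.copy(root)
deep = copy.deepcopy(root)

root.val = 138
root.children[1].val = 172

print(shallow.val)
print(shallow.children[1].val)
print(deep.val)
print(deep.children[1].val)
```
4
172
4
9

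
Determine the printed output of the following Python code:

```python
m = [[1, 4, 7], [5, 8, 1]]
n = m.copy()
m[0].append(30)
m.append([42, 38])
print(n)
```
[[1, 4, 7, 30], [5, 8, 1]]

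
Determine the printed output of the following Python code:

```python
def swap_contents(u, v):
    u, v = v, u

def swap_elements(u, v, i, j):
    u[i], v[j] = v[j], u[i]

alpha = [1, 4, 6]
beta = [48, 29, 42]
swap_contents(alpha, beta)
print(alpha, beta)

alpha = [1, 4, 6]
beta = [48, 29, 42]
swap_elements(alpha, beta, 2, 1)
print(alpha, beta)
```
[1, 4, 6] [48, 29, 42]
[1, 4, 29] [48, 6, 42]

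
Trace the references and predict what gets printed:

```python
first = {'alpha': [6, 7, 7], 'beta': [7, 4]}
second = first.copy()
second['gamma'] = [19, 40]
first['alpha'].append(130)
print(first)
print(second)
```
{'alpha': [6, 7, 7, 130], 'beta': [7, 4]}
{'alpha': [6, 7, 7, 130], 'beta': [7, 4], 'gamma': [19, 40]}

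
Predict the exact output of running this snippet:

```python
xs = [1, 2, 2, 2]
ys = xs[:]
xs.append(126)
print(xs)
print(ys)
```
[1, 2, 2, 2, 126]
[1, 2, 2, 2]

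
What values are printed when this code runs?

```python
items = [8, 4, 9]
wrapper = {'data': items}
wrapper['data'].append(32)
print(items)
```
[8, 4, 9, 32]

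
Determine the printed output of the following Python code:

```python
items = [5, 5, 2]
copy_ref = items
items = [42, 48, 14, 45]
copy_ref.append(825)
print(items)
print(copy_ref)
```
[42, 48, 14, 45]
[5, 5, 2, 825]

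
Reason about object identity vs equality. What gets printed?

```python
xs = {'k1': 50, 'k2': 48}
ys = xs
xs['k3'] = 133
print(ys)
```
{'k1': 50, 'k2': 48, 'k3': 133}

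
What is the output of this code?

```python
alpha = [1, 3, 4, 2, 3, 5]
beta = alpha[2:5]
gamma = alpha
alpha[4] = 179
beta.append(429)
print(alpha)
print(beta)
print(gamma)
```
[1, 3, 4, 2, 179, 5]
[4, 2, 3, 429]
[1, 3, 4, 2, 179, 5]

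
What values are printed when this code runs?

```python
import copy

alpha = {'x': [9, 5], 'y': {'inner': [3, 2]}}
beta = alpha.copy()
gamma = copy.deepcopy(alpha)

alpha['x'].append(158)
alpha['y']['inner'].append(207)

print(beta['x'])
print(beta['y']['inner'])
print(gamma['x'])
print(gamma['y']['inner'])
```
[9, 5, 158]
[3, 2, 207]
[9, 5]
[3, 2]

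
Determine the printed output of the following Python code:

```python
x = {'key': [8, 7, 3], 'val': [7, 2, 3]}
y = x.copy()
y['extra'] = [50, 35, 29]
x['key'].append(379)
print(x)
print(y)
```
{'key': [8, 7, 3, 379], 'val': [7, 2, 3]}
{'key': [8, 7, 3, 379], 'val': [7, 2, 3], 'extra': [50, 35, 29]}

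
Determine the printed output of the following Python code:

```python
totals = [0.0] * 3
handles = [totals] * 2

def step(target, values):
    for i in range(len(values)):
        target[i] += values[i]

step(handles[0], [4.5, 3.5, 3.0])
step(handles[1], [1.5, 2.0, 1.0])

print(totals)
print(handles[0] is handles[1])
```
[6.0, 5.5, 4.0]
True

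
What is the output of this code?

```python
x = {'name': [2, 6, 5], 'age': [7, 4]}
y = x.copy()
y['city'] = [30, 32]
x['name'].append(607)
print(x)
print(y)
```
{'name': [2, 6, 5, 607], 'age': [7, 4]}
{'name': [2, 6, 5, 607], 'age': [7, 4], 'city': [30, 32]}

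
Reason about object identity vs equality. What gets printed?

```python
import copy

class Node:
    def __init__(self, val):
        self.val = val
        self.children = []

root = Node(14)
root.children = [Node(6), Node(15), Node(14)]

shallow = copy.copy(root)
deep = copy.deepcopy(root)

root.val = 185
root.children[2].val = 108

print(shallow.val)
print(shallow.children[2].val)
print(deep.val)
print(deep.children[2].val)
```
14
108
14
14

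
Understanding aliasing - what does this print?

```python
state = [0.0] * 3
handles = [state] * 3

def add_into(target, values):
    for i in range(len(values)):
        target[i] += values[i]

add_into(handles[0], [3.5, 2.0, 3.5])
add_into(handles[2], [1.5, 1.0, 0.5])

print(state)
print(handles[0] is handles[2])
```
[5.0, 3.0, 4.0]
True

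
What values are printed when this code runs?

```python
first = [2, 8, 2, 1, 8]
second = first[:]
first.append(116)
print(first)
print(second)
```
[2, 8, 2, 1, 8, 116]
[2, 8, 2, 1, 8]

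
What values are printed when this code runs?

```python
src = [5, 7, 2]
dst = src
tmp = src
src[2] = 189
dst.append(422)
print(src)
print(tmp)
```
[5, 7, 189, 422]
[5, 7, 189, 422]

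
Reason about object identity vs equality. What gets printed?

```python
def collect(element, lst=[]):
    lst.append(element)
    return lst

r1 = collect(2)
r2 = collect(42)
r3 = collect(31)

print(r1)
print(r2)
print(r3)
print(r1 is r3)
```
[2, 42, 31]
[2, 42, 31]
[2, 42, 31]
True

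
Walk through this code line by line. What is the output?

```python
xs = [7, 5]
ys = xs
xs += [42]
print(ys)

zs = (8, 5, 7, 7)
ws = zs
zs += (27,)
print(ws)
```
[7, 5, 42]
(8, 5, 7, 7)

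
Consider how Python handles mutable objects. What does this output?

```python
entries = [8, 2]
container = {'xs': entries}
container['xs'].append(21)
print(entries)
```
[8, 2, 21]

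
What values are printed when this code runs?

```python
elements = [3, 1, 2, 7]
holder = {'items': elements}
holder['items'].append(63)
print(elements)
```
[3, 1, 2, 7, 63]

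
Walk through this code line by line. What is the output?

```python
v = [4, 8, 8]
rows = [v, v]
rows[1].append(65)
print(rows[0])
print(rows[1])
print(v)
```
[4, 8, 8, 65]
[4, 8, 8, 65]
[4, 8, 8, 65]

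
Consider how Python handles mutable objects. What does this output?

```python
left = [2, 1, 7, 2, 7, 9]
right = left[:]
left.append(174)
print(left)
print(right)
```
[2, 1, 7, 2, 7, 9, 174]
[2, 1, 7, 2, 7, 9]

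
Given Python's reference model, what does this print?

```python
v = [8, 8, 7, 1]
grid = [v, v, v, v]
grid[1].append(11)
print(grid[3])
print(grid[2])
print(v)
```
[8, 8, 7, 1, 11]
[8, 8, 7, 1, 11]
[8, 8, 7, 1, 11]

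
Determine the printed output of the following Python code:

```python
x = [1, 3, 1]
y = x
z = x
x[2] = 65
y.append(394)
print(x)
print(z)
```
[1, 3, 65, 394]
[1, 3, 65, 394]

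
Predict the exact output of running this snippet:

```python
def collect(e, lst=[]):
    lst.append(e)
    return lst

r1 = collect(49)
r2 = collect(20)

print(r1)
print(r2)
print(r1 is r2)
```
[49, 20]
[49, 20]
True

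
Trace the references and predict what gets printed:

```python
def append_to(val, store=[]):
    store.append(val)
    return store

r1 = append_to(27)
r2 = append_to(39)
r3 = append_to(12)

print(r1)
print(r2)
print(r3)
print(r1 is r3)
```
[27, 39, 12]
[27, 39, 12]
[27, 39, 12]
True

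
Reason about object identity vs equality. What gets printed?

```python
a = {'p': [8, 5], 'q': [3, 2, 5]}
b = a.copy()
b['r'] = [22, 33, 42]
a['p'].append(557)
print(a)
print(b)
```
{'p': [8, 5, 557], 'q': [3, 2, 5]}
{'p': [8, 5, 557], 'q': [3, 2, 5], 'r': [22, 33, 42]}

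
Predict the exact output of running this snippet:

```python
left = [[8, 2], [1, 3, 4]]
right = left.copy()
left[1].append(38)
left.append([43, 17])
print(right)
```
[[8, 2], [1, 3, 4, 38]]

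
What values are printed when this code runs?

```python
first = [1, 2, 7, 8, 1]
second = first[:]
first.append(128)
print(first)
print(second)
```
[1, 2, 7, 8, 1, 128]
[1, 2, 7, 8, 1]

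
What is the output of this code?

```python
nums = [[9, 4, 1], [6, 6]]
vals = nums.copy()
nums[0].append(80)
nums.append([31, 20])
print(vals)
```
[[9, 4, 1, 80], [6, 6]]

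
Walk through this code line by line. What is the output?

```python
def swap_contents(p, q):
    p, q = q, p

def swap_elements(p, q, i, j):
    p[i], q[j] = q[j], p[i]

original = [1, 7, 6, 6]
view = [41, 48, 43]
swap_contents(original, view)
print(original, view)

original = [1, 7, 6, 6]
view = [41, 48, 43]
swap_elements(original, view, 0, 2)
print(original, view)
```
[1, 7, 6, 6] [41, 48, 43]
[43, 7, 6, 6] [41, 48, 1]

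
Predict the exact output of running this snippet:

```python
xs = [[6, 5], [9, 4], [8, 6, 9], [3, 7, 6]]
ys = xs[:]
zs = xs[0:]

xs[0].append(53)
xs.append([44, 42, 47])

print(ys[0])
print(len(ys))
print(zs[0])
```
[6, 5, 53]
4
[6, 5, 53]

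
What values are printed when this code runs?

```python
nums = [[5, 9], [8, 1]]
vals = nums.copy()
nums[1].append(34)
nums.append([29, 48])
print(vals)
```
[[5, 9], [8, 1, 34]]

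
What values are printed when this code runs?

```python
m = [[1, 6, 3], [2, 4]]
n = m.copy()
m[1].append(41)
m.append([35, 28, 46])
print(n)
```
[[1, 6, 3], [2, 4, 41]]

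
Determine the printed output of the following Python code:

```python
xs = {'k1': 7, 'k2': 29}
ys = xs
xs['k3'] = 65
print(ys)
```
{'k1': 7, 'k2': 29, 'k3': 65}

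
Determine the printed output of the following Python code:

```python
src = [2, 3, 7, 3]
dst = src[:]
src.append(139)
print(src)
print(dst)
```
[2, 3, 7, 3, 139]
[2, 3, 7, 3]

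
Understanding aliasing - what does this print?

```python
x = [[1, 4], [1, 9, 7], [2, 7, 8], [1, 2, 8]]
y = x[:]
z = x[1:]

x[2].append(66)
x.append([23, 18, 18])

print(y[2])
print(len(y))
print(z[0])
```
[2, 7, 8, 66]
4
[1, 9, 7]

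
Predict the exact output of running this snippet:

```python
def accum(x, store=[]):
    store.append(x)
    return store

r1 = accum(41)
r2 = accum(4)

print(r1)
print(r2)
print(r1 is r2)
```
[41, 4]
[41, 4]
True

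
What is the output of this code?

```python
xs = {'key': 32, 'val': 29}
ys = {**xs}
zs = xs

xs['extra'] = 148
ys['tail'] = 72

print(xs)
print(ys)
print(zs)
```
{'key': 32, 'val': 29, 'extra': 148}
{'key': 32, 'val': 29, 'tail': 72}
{'key': 32, 'val': 29, 'extra': 148}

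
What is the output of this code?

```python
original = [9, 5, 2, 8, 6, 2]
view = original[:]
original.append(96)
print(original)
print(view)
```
[9, 5, 2, 8, 6, 2, 96]
[9, 5, 2, 8, 6, 2]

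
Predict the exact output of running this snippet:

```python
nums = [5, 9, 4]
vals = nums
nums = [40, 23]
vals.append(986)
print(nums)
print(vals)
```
[40, 23]
[5, 9, 4, 986]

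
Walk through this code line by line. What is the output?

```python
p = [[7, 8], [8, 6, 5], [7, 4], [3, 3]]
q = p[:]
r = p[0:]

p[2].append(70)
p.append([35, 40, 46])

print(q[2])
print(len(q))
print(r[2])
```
[7, 4, 70]
4
[7, 4, 70]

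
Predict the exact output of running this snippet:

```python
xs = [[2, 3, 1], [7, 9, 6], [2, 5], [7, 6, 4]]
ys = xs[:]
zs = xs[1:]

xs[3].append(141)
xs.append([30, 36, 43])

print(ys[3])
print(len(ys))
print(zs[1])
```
[7, 6, 4, 141]
4
[2, 5]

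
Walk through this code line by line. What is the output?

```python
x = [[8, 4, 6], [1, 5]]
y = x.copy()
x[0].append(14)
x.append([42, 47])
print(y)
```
[[8, 4, 6, 14], [1, 5]]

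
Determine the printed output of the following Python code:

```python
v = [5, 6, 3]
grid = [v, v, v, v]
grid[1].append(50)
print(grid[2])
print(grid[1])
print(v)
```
[5, 6, 3, 50]
[5, 6, 3, 50]
[5, 6, 3, 50]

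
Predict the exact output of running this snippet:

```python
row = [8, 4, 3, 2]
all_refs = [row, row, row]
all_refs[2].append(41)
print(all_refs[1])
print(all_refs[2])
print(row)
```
[8, 4, 3, 2, 41]
[8, 4, 3, 2, 41]
[8, 4, 3, 2, 41]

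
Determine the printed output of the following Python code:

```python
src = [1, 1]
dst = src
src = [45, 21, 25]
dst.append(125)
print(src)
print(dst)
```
[45, 21, 25]
[1, 1, 125]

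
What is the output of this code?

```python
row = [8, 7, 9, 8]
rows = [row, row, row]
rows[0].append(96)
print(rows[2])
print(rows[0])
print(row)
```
[8, 7, 9, 8, 96]
[8, 7, 9, 8, 96]
[8, 7, 9, 8, 96]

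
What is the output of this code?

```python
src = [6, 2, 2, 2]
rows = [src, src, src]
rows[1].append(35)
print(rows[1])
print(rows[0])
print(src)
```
[6, 2, 2, 2, 35]
[6, 2, 2, 2, 35]
[6, 2, 2, 2, 35]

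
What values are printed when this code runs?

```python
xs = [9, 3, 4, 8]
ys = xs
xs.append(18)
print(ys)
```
[9, 3, 4, 8, 18]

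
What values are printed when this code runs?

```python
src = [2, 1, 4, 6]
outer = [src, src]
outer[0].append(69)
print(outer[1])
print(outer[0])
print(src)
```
[2, 1, 4, 6, 69]
[2, 1, 4, 6, 69]
[2, 1, 4, 6, 69]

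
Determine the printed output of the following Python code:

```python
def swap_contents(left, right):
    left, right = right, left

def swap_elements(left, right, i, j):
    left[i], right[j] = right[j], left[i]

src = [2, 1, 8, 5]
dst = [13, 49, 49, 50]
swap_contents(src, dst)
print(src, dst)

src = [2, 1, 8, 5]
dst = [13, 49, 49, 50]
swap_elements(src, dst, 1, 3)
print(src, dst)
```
[2, 1, 8, 5] [13, 49, 49, 50]
[2, 50, 8, 5] [13, 49, 49, 1]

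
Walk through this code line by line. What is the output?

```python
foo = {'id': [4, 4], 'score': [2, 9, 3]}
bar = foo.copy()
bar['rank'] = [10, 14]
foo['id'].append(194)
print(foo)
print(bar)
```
{'id': [4, 4, 194], 'score': [2, 9, 3]}
{'id': [4, 4, 194], 'score': [2, 9, 3], 'rank': [10, 14]}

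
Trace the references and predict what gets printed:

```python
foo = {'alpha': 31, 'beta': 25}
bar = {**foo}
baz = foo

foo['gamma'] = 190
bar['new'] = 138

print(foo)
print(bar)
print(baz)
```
{'alpha': 31, 'beta': 25, 'gamma': 190}
{'alpha': 31, 'beta': 25, 'new': 138}
{'alpha': 31, 'beta': 25, 'gamma': 190}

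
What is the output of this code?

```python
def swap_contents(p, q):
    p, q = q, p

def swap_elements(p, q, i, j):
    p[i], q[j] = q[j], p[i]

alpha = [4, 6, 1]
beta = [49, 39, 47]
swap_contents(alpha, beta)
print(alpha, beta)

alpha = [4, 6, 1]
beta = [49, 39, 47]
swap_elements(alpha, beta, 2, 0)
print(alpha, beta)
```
[4, 6, 1] [49, 39, 47]
[4, 6, 49] [1, 39, 47]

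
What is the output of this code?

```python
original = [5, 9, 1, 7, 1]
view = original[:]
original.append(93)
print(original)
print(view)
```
[5, 9, 1, 7, 1, 93]
[5, 9, 1, 7, 1]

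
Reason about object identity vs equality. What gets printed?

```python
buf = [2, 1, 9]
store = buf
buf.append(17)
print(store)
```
[2, 1, 9, 17]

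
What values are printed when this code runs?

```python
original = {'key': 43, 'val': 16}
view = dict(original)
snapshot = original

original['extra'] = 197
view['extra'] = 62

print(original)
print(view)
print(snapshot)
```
{'key': 43, 'val': 16, 'extra': 197}
{'key': 43, 'val': 16, 'extra': 62}
{'key': 43, 'val': 16, 'extra': 197}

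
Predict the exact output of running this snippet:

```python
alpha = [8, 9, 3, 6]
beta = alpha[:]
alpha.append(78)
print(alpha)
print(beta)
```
[8, 9, 3, 6, 78]
[8, 9, 3, 6]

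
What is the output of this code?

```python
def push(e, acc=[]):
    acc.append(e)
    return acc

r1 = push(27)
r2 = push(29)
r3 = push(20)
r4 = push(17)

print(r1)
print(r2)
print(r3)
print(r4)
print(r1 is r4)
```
[27, 29, 20, 17]
[27, 29, 20, 17]
[27, 29, 20, 17]
[27, 29, 20, 17]
True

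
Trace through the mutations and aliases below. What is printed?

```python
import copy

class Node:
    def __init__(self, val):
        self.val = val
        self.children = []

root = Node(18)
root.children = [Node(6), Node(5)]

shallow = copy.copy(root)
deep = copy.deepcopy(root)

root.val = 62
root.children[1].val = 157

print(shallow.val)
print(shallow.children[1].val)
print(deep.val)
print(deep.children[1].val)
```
18
157
18
5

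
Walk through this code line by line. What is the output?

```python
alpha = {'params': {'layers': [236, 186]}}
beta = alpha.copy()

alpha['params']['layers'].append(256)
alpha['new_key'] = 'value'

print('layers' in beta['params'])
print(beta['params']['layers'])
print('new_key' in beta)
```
True
[236, 186, 256]
False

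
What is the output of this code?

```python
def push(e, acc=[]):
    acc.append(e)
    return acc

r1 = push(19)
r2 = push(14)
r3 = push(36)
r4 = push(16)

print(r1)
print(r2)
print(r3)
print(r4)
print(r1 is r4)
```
[19, 14, 36, 16]
[19, 14, 36, 16]
[19, 14, 36, 16]
[19, 14, 36, 16]
True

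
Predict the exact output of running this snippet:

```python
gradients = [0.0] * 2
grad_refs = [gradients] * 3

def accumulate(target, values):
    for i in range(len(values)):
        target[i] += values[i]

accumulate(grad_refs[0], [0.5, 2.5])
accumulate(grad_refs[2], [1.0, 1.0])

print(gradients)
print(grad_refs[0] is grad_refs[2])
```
[1.5, 3.5]
True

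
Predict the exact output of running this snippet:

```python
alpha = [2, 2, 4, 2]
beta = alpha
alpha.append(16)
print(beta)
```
[2, 2, 4, 2, 16]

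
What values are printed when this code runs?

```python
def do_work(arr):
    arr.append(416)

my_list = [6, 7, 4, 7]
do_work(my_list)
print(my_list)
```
[6, 7, 4, 7, 416]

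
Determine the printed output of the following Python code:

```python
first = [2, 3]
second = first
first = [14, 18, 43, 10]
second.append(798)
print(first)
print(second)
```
[14, 18, 43, 10]
[2, 3, 798]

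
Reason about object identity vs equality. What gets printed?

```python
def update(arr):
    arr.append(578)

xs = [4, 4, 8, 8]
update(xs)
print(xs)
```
[4, 4, 8, 8, 578]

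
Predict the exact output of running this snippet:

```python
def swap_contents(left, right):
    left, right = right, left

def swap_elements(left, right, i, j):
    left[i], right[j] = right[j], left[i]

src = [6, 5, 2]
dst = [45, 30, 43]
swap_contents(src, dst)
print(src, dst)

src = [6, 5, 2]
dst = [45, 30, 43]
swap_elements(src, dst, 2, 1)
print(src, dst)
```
[6, 5, 2] [45, 30, 43]
[6, 5, 30] [45, 2, 43]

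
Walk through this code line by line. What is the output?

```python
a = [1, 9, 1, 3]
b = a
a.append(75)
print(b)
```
[1, 9, 1, 3, 75]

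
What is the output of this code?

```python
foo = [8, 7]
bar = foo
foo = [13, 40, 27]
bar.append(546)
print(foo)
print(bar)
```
[13, 40, 27]
[8, 7, 546]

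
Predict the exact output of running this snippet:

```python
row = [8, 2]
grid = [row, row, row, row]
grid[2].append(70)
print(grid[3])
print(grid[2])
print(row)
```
[8, 2, 70]
[8, 2, 70]
[8, 2, 70]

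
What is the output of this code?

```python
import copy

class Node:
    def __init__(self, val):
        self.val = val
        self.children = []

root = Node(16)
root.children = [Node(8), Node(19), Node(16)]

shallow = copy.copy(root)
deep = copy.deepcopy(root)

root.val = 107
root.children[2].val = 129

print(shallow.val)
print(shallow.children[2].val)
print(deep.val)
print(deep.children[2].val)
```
16
129
16
16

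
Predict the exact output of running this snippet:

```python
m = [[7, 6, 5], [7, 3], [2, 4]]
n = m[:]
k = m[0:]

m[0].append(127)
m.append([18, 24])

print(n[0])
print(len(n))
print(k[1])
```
[7, 6, 5, 127]
3
[7, 3]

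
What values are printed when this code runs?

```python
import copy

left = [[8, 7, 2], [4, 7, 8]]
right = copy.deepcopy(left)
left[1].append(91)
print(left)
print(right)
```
[[8, 7, 2], [4, 7, 8, 91]]
[[8, 7, 2], [4, 7, 8]]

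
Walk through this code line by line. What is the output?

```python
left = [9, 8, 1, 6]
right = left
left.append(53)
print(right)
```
[9, 8, 1, 6, 53]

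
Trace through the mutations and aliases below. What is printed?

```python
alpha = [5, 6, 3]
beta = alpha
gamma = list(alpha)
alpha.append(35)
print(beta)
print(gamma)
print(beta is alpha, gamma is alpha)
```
[5, 6, 3, 35]
[5, 6, 3]
True False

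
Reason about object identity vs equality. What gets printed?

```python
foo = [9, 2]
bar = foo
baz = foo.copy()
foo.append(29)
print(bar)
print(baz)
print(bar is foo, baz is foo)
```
[9, 2, 29]
[9, 2]
True False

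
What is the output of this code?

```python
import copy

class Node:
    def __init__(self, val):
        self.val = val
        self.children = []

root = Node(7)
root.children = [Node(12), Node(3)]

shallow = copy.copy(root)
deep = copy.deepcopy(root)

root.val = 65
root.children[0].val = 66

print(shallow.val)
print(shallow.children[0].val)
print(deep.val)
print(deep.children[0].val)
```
7
66
7
12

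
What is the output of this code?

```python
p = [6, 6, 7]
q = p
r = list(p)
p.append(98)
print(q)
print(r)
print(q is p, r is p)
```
[6, 6, 7, 98]
[6, 6, 7]
True False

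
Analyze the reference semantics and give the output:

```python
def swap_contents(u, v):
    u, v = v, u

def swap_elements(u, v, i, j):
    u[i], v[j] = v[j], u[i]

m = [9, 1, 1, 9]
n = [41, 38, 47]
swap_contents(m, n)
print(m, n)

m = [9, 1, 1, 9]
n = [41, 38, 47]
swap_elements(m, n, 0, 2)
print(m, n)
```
[9, 1, 1, 9] [41, 38, 47]
[47, 1, 1, 9] [41, 38, 9]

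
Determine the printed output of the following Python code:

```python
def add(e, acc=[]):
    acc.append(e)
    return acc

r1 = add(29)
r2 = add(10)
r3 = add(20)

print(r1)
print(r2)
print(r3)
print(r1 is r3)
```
[29, 10, 20]
[29, 10, 20]
[29, 10, 20]
True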